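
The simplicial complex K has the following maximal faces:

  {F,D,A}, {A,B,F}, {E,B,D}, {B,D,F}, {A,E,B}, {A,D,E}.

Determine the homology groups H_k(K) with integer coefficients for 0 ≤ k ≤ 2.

H_0 = Z,  H_1 = 0,  H_2 = Z.

We work with the vertex ordering A < B < D < E < F. The simplices of K, each written with vertices in increasing order, are:

  0-simplices (5): A, B, D, E, F
  1-simplices (9): AB, AD, AE, AF, BD, BE, BF, DE, DF
  2-simplices (6): ABE, ABF, ADE, ADF, BDE, BDF

Hence C_0 ≅ Z^5, C_1 ≅ Z^9, C_2 ≅ Z^6.

Boundary ∂_1: C_1 → C_0 sends each edge [p,q] (with p < q) to q − p.
As a 5×9 matrix over Z this has rank 4, with invariant factors (1,1,1,1).

∂_2: C_2 → C_1 acts by ∂[p,q,r] = [q,r] − [p,r] + [p,q]. For instance
  ∂ADF = DF − AF + AD,
  ∂ABF = BF − AF + AB.
The 9×6 boundary matrix has rank 5 and Smith normal form diag(1,1,1,1,1).

From H_k ≅ ker(∂_k) / im(∂_{k+1}) we obtain:

  H_0: rank C_0 − rank ∂_1 = 5 − 4 = 1, and the invariant factors of ∂_1 are all 1, so H_0 ≅ Z.
  H_1: rank ker ∂_1 − rank ∂_2 = (9 − 4) − 5 = 0, and the invariant factors of ∂_2 are all 1, so H_1 ≅ 0.
  H_2: rank ker ∂_2 − rank ∂_3 = (6 − 5) − 0 = 1, and there is no ∂_3, so H_2 ≅ Z.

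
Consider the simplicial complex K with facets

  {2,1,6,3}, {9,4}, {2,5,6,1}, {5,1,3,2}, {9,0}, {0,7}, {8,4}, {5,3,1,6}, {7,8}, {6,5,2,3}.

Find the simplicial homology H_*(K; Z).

H_0 ≅ Z^2,  H_1 ≅ Z,  H_2 = 0,  H_3 ≅ Z.

Take the total order 0 < 1 < 2 < 3 < 4 < 5 < 6 < 7 < 8 < 9 on the vertex set. Then K (dimension 3) consists of the simplices:

  0-simplices (10): [0], [1], [2], [3], [4], [5], [6], [7], [8], [9]
  1-simplices (15): [0,7], [0,9], [1,2], [1,3], [1,5], [1,6], [2,3], [2,5], [2,6], [3,5], [3,6], [4,8], [4,9], [5,6], [7,8]
  2-simplices (10): [1,2,3], [1,2,5], [1,2,6], [1,3,5], [1,3,6], [1,5,6], [2,3,5], [2,3,6], [2,5,6], [3,5,6]
  3-simplices (5): [1,2,3,5], [1,2,3,6], [1,2,5,6], [1,3,5,6], [2,3,5,6]

giving chain groups C_0 ≅ Z^10, C_1 ≅ Z^15, C_2 ≅ Z^10, C_3 ≅ Z^5.

∂_1: C_1 → C_0 maps an edge to its endpoints' difference, ∂[p,q] = q − p.
The resulting 10×15 matrix has rank 8, and its Smith normal form has invariant factors (1,1,1,1,1,1,1,1).

∂_2: C_2 → C_1 acts by ∂[p,q,r] = [q,r] − [p,r] + [p,q]. For instance
  ∂[1,3,5] = [3,5] − [1,5] + [1,3],
  ∂[1,5,6] = [5,6] − [1,6] + [1,5].
As a 15×10 matrix over Z this has rank 6, with invariant factors (1,1,1,1,1,1).

∂_3: C_3 → C_2 sends each 3-simplex σ to the alternating sum Σ_i (−1)^i (σ with its i-th vertex removed). For instance
  ∂[1,2,3,6] = [2,3,6] − [1,3,6] + [1,2,6] − [1,2,3],
  ∂[2,3,5,6] = [3,5,6] − [2,5,6] + [2,3,6] − [2,3,5].
As a 10×5 matrix over Z this has rank 4, with invariant factors (1,1,1,1).

Reading off H_k = ker ∂_k / im ∂_{k+1}:

  H_0: rank C_0 − rank ∂_1 = 10 − 8 = 2, and the invariant factors of ∂_1 are all 1, so H_0 = Z^2.
  H_1: rank ker ∂_1 − rank ∂_2 = (15 − 8) − 6 = 1, and the invariant factors of ∂_2 are all 1, so H_1 = Z.
  H_2: rank ker ∂_2 − rank ∂_3 = (10 − 6) − 4 = 0, and the invariant factors of ∂_3 are all 1, so H_2 = 0.
  H_3: rank ker ∂_3 − rank ∂_4 = (5 − 4) − 0 = 1, and there is no ∂_4, so H_3 = Z.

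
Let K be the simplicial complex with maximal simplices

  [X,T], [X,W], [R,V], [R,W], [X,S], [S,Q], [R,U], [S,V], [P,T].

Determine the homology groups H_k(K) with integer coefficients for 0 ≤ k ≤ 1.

Order the vertices as P < Q < R < S < T < U < V < W < X. Listing each simplex with vertices in this order, K has dimension 1 with simplices:

  0-simplices (9): P, Q, R, S, T, U, V, W, X
  1-simplices (9): PT, QS, RU, RV, RW, SV, SX, TX, WX

giving chain groups C_0 ≅ Z^9, C_1 ≅ Z^9.

∂_1: C_1 → C_0 maps an edge to its endpoints' difference, ∂[p,q] = q − p. For instance
  ∂WX = X − W.
As a 9×9 matrix over Z this has rank 8, with invariant factors (1,1,1,1,1,1,1,1).

From H_k ≅ ker(∂_k) / im(∂_{k+1}) we obtain:

  H_0: rank C_0 − rank ∂_1 = 9 − 8 = 1, and the invariant factors of ∂_1 are all 1, so H_0 ≅ Z.
  H_1: rank ker ∂_1 − rank ∂_2 = (9 − 8) − 0 = 1, and there is no ∂_2, so H_1 ≅ Z.

H_0 ≅ Z,  H_1 ≅ Z.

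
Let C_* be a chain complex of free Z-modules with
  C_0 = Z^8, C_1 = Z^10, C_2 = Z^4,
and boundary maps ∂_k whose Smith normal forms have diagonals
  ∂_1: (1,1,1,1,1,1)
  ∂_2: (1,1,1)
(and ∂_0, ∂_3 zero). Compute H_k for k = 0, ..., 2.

H_0: b_0 = 8 − 0 − 6 = 2; torsion from ∂_1 factors > 1: none. So H_0 = Z^2.
H_1: b_1 = 10 − 6 − 3 = 1; torsion from ∂_2 factors > 1: none. So H_1 = Z.
H_2: b_2 = 4 − 3 − 0 = 1; torsion from ∂_3 factors > 1: none. So H_2 = Z.

H_0 = Z^2,  H_1 = Z,  H_2 = Z.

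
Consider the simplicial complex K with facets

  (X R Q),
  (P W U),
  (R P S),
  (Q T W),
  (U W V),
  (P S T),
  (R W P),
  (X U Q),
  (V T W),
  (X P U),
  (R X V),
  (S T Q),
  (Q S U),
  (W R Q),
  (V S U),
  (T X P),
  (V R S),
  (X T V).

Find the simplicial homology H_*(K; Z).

Fix the vertex order P < Q < R < S < T < U < V < W < X and write every simplex with vertices in increasing order. Then dim K = 2 and the simplices of K are:

  0-simplices (9): P, Q, R, S, T, U, V, W, X
  1-simplices (27): PR, PS, PT, PU, PW, PX, QR, QS, QT, QU, QW, QX, RS, RV, RW, RX, ST, SU, SV, TV, TW, TX, UV, UW, UX, VW, VX
  2-simplices (18): PRS, PRW, PST, PTX, PUW, PUX, QRW, QRX, QST, QSU, QTW, QUX, RSV, RVX, SUV, TVW, TVX, UVW

so the chain groups are C_0 ≅ Z^9, C_1 ≅ Z^27, C_2 ≅ Z^18.

The boundary map ∂_1: C_1 → C_0 sends each edge [p,q] (with p < q) to q − p. For instance
  ∂ST = T − S.
The 9×27 boundary matrix has rank 8 and Smith normal form diag(1,1,1,1,1,1,1,1).

The boundary map ∂_2: C_2 → C_1 acts by ∂[p,q,r] = [q,r] − [p,r] + [p,q]. For instance
  ∂PUW = UW − PW + PU,
  ∂PRW = RW − PW + PR.
As a 27×18 matrix over Z this has rank 17, with invariant factors (1,1,1,1,1,1,1,1,1,1,1,1,1,1,1,1,1).

Now H_k = ker ∂_k / im ∂_{k+1}, so:

  H_0: rank C_0 − rank ∂_1 = 9 − 8 = 1, and the invariant factors of ∂_1 are all 1, so H_0 ≅ Z.
  H_1: rank ker ∂_1 − rank ∂_2 = (27 − 8) − 17 = 2, and the invariant factors of ∂_2 are all 1, so H_1 ≅ Z^2.
  H_2: rank ker ∂_2 − rank ∂_3 = (18 − 17) − 0 = 1, and there is no ∂_3, so H_2 ≅ Z.

(K is a triangulation of the torus T^2.)

H_0 = Z,  H_1 = Z^2,  H_2 = Z.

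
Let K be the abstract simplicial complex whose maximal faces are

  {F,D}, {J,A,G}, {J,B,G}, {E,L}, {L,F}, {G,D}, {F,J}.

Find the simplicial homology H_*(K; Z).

Order the vertices as A < B < D < E < F < G < J < L. Listing each simplex with vertices in this order, K has dimension 2 with simplices:

  0-simplices (8): A, B, D, E, F, G, J, L
  1-simplices (10): AG, AJ, BG, BJ, DF, DG, EL, FJ, FL, GJ
  2-simplices (2): AGJ, BGJ

Hence C_0 ≅ Z^8, C_1 ≅ Z^10, C_2 ≅ Z^2.

The boundary map ∂_1: C_1 → C_0 is given by ∂[p,q] = [q] − [p]. For instance
  ∂DG = G − D.
This gives a 8×10 integer matrix of rank 7; reducing to Smith normal form yields diagonal entries (1,1,1,1,1,1,1).

∂_2: C_2 → C_1 maps a triangle to the signed sum of its edges. For instance
  ∂AGJ = GJ − AJ + AG,
  ∂BGJ = GJ − BJ + BG.
The resulting 10×2 matrix has rank 2, and its Smith normal form has invariant factors (1,1).

Computing H_k = (kernel of ∂_k) / (image of ∂_{k+1}):

  H_0: rank C_0 − rank ∂_1 = 8 − 7 = 1, and the invariant factors of ∂_1 are all 1, so H_0 = Z.
  H_1: rank ker ∂_1 − rank ∂_2 = (10 − 7) − 2 = 1, and the invariant factors of ∂_2 are all 1, so H_1 = Z.
  H_2: rank ker ∂_2 − rank ∂_3 = (2 − 2) − 0 = 0, and there is no ∂_3, so H_2 = 0.

As a check, the Euler characteristic is 8 − 10 + 2 = 0, which agrees with 1 − 1 + 0 = 0.

H_0 = Z,  H_1 = Z,  H_2 = 0.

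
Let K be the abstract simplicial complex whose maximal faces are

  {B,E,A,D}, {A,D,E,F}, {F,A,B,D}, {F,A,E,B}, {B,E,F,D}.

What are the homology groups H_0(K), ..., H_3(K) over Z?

H_0 = Z,  H_1 = 0,  H_2 = 0,  H_3 = Z.

K has 5 vertices, 10 edges, 10 triangles, 5 3-simplices.
rank ∂_0 = 0, rank ∂_1 = 4 ⇒ b_0 = 5 − 0 − 4 = 1; all invariant factors of ∂_1 are 1 so no torsion. So H_0 ≅ Z.
rank ∂_1 = 4, rank ∂_2 = 6 ⇒ b_1 = 10 − 4 − 6 = 0; all invariant factors of ∂_2 are 1 so no torsion. So H_1 ≅ 0.
rank ∂_2 = 6, rank ∂_3 = 4 ⇒ b_2 = 10 − 6 − 4 = 0; all invariant factors of ∂_3 are 1 so no torsion. So H_2 ≅ 0.
rank ∂_3 = 4, rank ∂_4 = 0 ⇒ b_3 = 5 − 4 − 0 = 1. So H_3 ≅ Z.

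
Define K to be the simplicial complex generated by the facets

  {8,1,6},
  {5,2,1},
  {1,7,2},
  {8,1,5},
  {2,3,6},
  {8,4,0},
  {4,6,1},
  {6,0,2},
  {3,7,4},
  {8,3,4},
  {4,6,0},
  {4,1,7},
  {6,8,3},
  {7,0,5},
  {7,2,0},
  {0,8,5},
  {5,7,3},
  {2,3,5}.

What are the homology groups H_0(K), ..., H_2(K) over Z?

Take the total order 0 < 1 < 2 < 3 < 4 < 5 < 6 < 7 < 8 on the vertex set. Then K (dimension 2) consists of the simplices:

  0-simplices (9): [0], [1], [2], [3], [4], [5], [6], [7], [8]
  1-simplices (27): (27 of them)
  2-simplices (18): [0,2,6], [0,2,7], [0,4,6], [0,4,8], [0,5,7], [0,5,8], [1,2,5], [1,2,7], [1,4,6], [1,4,7], [1,5,8], [1,6,8], [2,3,5], [2,3,6], [3,4,7], [3,4,8], [3,5,7], [3,6,8]

so the chain groups are C_0 ≅ Z^9, C_1 ≅ Z^27, C_2 ≅ Z^18.

The boundary map ∂_1: C_1 → C_0 sends each edge [p,q] (with p < q) to q − p.
As a 9×27 matrix over Z this has rank 8, with invariant factors (1,1,1,1,1,1,1,1).

Boundary ∂_2: C_2 → C_1 acts by ∂[p,q,r] = [q,r] − [p,r] + [p,q]. For instance
  ∂[0,2,7] = [2,7] − [0,7] + [0,2],
  ∂[2,3,5] = [3,5] − [2,5] + [2,3].
This gives a 27×18 integer matrix of rank 18; reducing to Smith normal form yields diagonal entries (1,1,1,1,1,1,1,1,1,1,1,1,1,1,1,1,1,2).

From H_k ≅ ker(∂_k) / im(∂_{k+1}) we obtain:

  H_0: rank C_0 − rank ∂_1 = 9 − 8 = 1, and the invariant factors of ∂_1 are all 1, so H_0 = Z.
  H_1: rank ker ∂_1 − rank ∂_2 = (27 − 8) − 18 = 1, and ∂_2 has invariant factor 2 > 1, so H_1 = Z ⊕ Z/2Z.
  H_2: rank ker ∂_2 − rank ∂_3 = (18 − 18) − 0 = 0, and there is no ∂_3, so H_2 = 0.

H_0 = Z,  H_1 = Z ⊕ Z/2Z,  H_2 = 0.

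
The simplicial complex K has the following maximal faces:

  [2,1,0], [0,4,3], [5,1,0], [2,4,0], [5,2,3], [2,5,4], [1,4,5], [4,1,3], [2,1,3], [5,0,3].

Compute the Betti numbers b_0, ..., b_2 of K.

b_0 = 1, b_1 = 0, b_2 = 0.

Fix the vertex order 0 < 1 < 2 < 3 < 4 < 5 and write every simplex with vertices in increasing order. Then dim K = 2 and the simplices of K are:

  0-simplices (6): [0], [1], [2], [3], [4], [5]
  1-simplices (15): [0,1], [0,2], [0,3], [0,4], [0,5], [1,2], [1,3], [1,4], [1,5], [2,3], [2,4], [2,5], [3,4], [3,5], [4,5]
  2-simplices (10): [0,1,2], [0,1,5], [0,2,4], [0,3,4], [0,3,5], [1,2,3], [1,3,4], [1,4,5], [2,3,5], [2,4,5]

Hence C_0 ≅ Z^6, C_1 ≅ Z^15, C_2 ≅ Z^10.

∂_1: C_1 → C_0 is given by ∂[p,q] = [q] − [p]. For instance
  ∂[0,1] = [1] − [0].
This gives a 6×15 integer matrix of rank 5; reducing to Smith normal form yields diagonal entries (1,1,1,1,1).

Boundary ∂_2: C_2 → C_1 sends each 2-simplex [p,q,r] to [q,r] − [p,r] + [p,q]. For instance
  ∂[0,2,4] = [2,4] − [0,4] + [0,2],
  ∂[2,3,5] = [3,5] − [2,5] + [2,3].
The 15×10 boundary matrix has rank 10 and Smith normal form diag(1,1,1,1,1,1,1,1,1,2).

Reading off H_k = ker ∂_k / im ∂_{k+1}:

  H_0: rank C_0 − rank ∂_1 = 6 − 5 = 1, and the invariant factors of ∂_1 are all 1, so H_0 = Z.
  H_1: rank ker ∂_1 − rank ∂_2 = (15 − 5) − 10 = 0, and ∂_2 has invariant factor 2 > 1, so H_1 = Z/2.
  H_2: rank ker ∂_2 − rank ∂_3 = (10 − 10) − 0 = 0, and there is no ∂_3, so H_2 = 0.

As a check, the Euler characteristic is 6 − 15 + 10 = 1, which agrees with 1 − 0 + 0 = 1.
(K is a triangulation of the real projective plane RP^2.)

Hence the Betti numbers are b_0 = 1, b_1 = 0, b_2 = 0.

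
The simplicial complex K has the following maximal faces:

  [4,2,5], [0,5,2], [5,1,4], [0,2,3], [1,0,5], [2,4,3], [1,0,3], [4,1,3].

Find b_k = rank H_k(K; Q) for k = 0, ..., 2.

b_0 = 1, b_1 = 0, b_2 = 1.

Take the total order 0 < 1 < 2 < 3 < 4 < 5 on the vertex set. Then K (dimension 2) consists of the simplices:

  0-simplices (6): [0], [1], [2], [3], [4], [5]
  1-simplices (12): [0,1], [0,2], [0,3], [0,5], [1,3], [1,4], [1,5], [2,3], [2,4], [2,5], [3,4], [4,5]
  2-simplices (8): [0,1,3], [0,1,5], [0,2,3], [0,2,5], [1,3,4], [1,4,5], [2,3,4], [2,4,5]

so the chain groups are C_0 ≅ Z^6, C_1 ≅ Z^12, C_2 ≅ Z^8.

∂_1: C_1 → C_0 maps an edge to its endpoints' difference, ∂[p,q] = q − p. For instance
  ∂[1,5] = [5] − [1].
This gives a 6×12 integer matrix of rank 5; reducing to Smith normal form yields diagonal entries (1,1,1,1,1).

Boundary ∂_2: C_2 → C_1 acts by ∂[p,q,r] = [q,r] − [p,r] + [p,q]. For instance
  ∂[2,3,4] = [3,4] − [2,4] + [2,3],
  ∂[0,2,5] = [2,5] − [0,5] + [0,2].
The resulting 12×8 matrix has rank 7, and its Smith normal form has invariant factors (1,1,1,1,1,1,1).

From H_k ≅ ker(∂_k) / im(∂_{k+1}) we obtain:

  H_0: rank C_0 − rank ∂_1 = 6 − 5 = 1, and the invariant factors of ∂_1 are all 1, so H_0 = Z.
  H_1: rank ker ∂_1 − rank ∂_2 = (12 − 5) − 7 = 0, and the invariant factors of ∂_2 are all 1, so H_1 = 0.
  H_2: rank ker ∂_2 − rank ∂_3 = (8 − 7) − 0 = 1, and there is no ∂_3, so H_2 = Z.

Hence the Betti numbers are b_0 = 1, b_1 = 0, b_2 = 1.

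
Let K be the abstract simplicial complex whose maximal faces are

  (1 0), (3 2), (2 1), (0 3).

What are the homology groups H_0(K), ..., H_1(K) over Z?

K has 4 vertices, 4 edges.
rank ∂_0 = 0, rank ∂_1 = 3 ⇒ b_0 = 4 − 0 − 3 = 1; all invariant factors of ∂_1 are 1 so no torsion. So H_0 = Z.
rank ∂_1 = 3, rank ∂_2 = 0 ⇒ b_1 = 4 − 3 − 0 = 1. So H_1 = Z.

H_0 ≅ Z,  H_1 ≅ Z.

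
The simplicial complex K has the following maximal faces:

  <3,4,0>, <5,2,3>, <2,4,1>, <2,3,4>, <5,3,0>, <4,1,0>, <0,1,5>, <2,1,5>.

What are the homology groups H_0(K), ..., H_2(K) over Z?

Fix the vertex order 0 < 1 < 2 < 3 < 4 < 5 and write every simplex with vertices in increasing order. Then dim K = 2 and the simplices of K are:

  0-simplices (6): [0], [1], [2], [3], [4], [5]
  1-simplices (12): [0,1], [0,3], [0,4], [0,5], [1,2], [1,4], [1,5], [2,3], [2,4], [2,5], [3,4], [3,5]
  2-simplices (8): [0,1,4], [0,1,5], [0,3,4], [0,3,5], [1,2,4], [1,2,5], [2,3,4], [2,3,5]

giving chain groups C_0 ≅ Z^6, C_1 ≅ Z^12, C_2 ≅ Z^8.

∂_1: C_1 → C_0 is given by ∂[p,q] = [q] − [p].
As a 6×12 matrix over Z this has rank 5, with invariant factors (1,1,1,1,1).

The boundary map ∂_2: C_2 → C_1 maps a triangle to the signed sum of its edges. For instance
  ∂[2,3,5] = [3,5] − [2,5] + [2,3],
  ∂[1,2,5] = [2,5] − [1,5] + [1,2].
The resulting 12×8 matrix has rank 7, and its Smith normal form has invariant factors (1,1,1,1,1,1,1).

From H_k ≅ ker(∂_k) / im(∂_{k+1}) we obtain:

  H_0: rank C_0 − rank ∂_1 = 6 − 5 = 1, and the invariant factors of ∂_1 are all 1, so H_0 ≅ Z.
  H_1: rank ker ∂_1 − rank ∂_2 = (12 − 5) − 7 = 0, and the invariant factors of ∂_2 are all 1, so H_1 ≅ 0.
  H_2: rank ker ∂_2 − rank ∂_3 = (8 − 7) − 0 = 1, and there is no ∂_3, so H_2 ≅ Z.

As a check, the Euler characteristic is 6 − 12 + 8 = 2, which agrees with 1 − 0 + 1 = 2.

H_0 ≅ Z,  H_1 = 0,  H_2 ≅ Z.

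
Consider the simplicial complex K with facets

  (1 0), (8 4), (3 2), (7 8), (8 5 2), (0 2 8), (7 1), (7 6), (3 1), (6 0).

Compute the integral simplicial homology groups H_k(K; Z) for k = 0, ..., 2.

H_0 = Z,  H_1 = Z^3,  H_2 = 0.

Order the vertices as 0 < 1 < 2 < 3 < 4 < 5 < 6 < 7 < 8. Listing each simplex with vertices in this order, K has dimension 2 with simplices:

  0-simplices (9): [0], [1], [2], [3], [4], [5], [6], [7], [8]
  1-simplices (13): [0,1], [0,2], [0,6], [0,8], [1,3], [1,7], [2,3], [2,5], [2,8], [4,8], [5,8], [6,7], [7,8]
  2-simplices (2): [0,2,8], [2,5,8]

Hence C_0 ≅ Z^9, C_1 ≅ Z^13, C_2 ≅ Z^2.

The boundary map ∂_1: C_1 → C_0 is given by ∂[p,q] = [q] − [p]. For instance
  ∂[4,8] = [8] − [4].
The 9×13 boundary matrix has rank 8 and Smith normal form diag(1,1,1,1,1,1,1,1).

∂_2: C_2 → C_1 maps a triangle to the signed sum of its edges. For instance
  ∂[2,5,8] = [5,8] − [2,8] + [2,5],
  ∂[0,2,8] = [2,8] − [0,8] + [0,2].
The resulting 13×2 matrix has rank 2, and its Smith normal form has invariant factors (1,1).

Reading off H_k = ker ∂_k / im ∂_{k+1}:

  H_0: rank C_0 − rank ∂_1 = 9 − 8 = 1, and the invariant factors of ∂_1 are all 1, so H_0 = Z.
  H_1: rank ker ∂_1 − rank ∂_2 = (13 − 8) − 2 = 3, and the invariant factors of ∂_2 are all 1, so H_1 = Z^3.
  H_2: rank ker ∂_2 − rank ∂_3 = (2 − 2) − 0 = 0, and there is no ∂_3, so H_2 = 0.

As a check, the Euler characteristic is 9 − 13 + 2 = -2, which agrees with 1 − 3 + 0 = -2.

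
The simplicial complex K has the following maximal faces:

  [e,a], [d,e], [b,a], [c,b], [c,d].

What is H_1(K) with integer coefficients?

H_1 ≅ Z.

K has 5 vertices, 5 edges.
rank ∂_1 = 4, rank ∂_2 = 0 ⇒ b_1 = 5 − 4 − 0 = 1. So H_1 = Z.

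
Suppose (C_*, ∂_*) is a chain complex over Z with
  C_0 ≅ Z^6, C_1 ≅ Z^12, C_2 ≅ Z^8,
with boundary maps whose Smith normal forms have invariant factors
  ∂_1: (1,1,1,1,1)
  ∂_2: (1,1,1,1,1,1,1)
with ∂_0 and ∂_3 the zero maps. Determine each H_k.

H_0: b_0 = 6 − 0 − 5 = 1; torsion from ∂_1 factors > 1: none. So H_0 = Z.
H_1: b_1 = 12 − 5 − 7 = 0; torsion from ∂_2 factors > 1: none. So H_1 = 0.
H_2: b_2 = 8 − 7 − 0 = 1; torsion from ∂_3 factors > 1: none. So H_2 = Z.

H_0 = Z,  H_1 = 0,  H_2 = Z.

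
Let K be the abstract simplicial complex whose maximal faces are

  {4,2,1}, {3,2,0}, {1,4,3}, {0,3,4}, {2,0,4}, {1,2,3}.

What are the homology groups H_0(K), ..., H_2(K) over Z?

H_0 = Z,  H_1 = 0,  H_2 = Z.

K has 5 vertices, 9 edges, 6 triangles.
rank ∂_0 = 0, rank ∂_1 = 4 ⇒ b_0 = 5 − 0 − 4 = 1; all invariant factors of ∂_1 are 1 so no torsion. So H_0 = Z.
rank ∂_1 = 4, rank ∂_2 = 5 ⇒ b_1 = 9 − 4 − 5 = 0; all invariant factors of ∂_2 are 1 so no torsion. So H_1 = 0.
rank ∂_2 = 5, rank ∂_3 = 0 ⇒ b_2 = 6 − 5 − 0 = 1. So H_2 = Z.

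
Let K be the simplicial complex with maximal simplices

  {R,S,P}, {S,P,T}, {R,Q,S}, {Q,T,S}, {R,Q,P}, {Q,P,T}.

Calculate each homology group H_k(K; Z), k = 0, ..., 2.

H_0 = Z,  H_1 = 0,  H_2 = Z.

Take the total order P < Q < R < S < T on the vertex set. Then K (dimension 2) consists of the simplices:

  0-simplices (5): P, Q, R, S, T
  1-simplices (9): PQ, PR, PS, PT, QR, QS, QT, RS, ST
  2-simplices (6): PQR, PQT, PRS, PST, QRS, QST

Hence C_0 ≅ Z^5, C_1 ≅ Z^9, C_2 ≅ Z^6.

∂_1: C_1 → C_0 maps an edge to its endpoints' difference, ∂[p,q] = q − p. For instance
  ∂QT = T − Q.
The resulting 5×9 matrix has rank 4, and its Smith normal form has invariant factors (1,1,1,1).

∂_2: C_2 → C_1 acts by ∂[p,q,r] = [q,r] − [p,r] + [p,q]. For instance
  ∂QRS = RS − QS + QR,
  ∂PQT = QT − PT + PQ.
The resulting 9×6 matrix has rank 5, and its Smith normal form has invariant factors (1,1,1,1,1).

From H_k ≅ ker(∂_k) / im(∂_{k+1}) we obtain:

  H_0: rank C_0 − rank ∂_1 = 5 − 4 = 1, and the invariant factors of ∂_1 are all 1, so H_0 = Z.
  H_1: rank ker ∂_1 − rank ∂_2 = (9 − 4) − 5 = 0, and the invariant factors of ∂_2 are all 1, so H_1 = 0.
  H_2: rank ker ∂_2 − rank ∂_3 = (6 − 5) − 0 = 1, and there is no ∂_3, so H_2 = Z.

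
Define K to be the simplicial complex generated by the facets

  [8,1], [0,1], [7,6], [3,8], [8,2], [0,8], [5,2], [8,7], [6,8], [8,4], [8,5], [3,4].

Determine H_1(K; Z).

H_1 = Z^4.

Take the total order 0 < 1 < 2 < 3 < 4 < 5 < 6 < 7 < 8 on the vertex set. Then K (dimension 1) consists of the simplices:

  0-simplices (9): [0], [1], [2], [3], [4], [5], [6], [7], [8]
  1-simplices (12): [0,1], [0,8], [1,8], [2,5], [2,8], [3,4], [3,8], [4,8], [5,8], [6,7], [6,8], [7,8]

so the chain groups are C_0 ≅ Z^9, C_1 ≅ Z^12.

∂_1: C_1 → C_0 sends each edge [p,q] (with p < q) to q − p.
The resulting 9×12 matrix has rank 8, and its Smith normal form has invariant factors (1,1,1,1,1,1,1,1).

Computing H_k = (kernel of ∂_k) / (image of ∂_{k+1}):

  H_1: rank ker ∂_1 − rank ∂_2 = (12 − 8) − 0 = 4, and there is no ∂_2, so H_1 = Z^4.

(K is a triangulation of a wedge of 4 circles.)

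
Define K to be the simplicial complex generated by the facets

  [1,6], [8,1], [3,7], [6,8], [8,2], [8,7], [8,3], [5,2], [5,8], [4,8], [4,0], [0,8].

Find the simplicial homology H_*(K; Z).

K has 9 vertices, 12 edges.
rank ∂_0 = 0, rank ∂_1 = 8 ⇒ b_0 = 9 − 0 − 8 = 1; all invariant factors of ∂_1 are 1 so no torsion. So H_0 = Z.
rank ∂_1 = 8, rank ∂_2 = 0 ⇒ b_1 = 12 − 8 − 0 = 4. So H_1 = Z^4.

H_0 ≅ Z,  H_1 ≅ Z^4.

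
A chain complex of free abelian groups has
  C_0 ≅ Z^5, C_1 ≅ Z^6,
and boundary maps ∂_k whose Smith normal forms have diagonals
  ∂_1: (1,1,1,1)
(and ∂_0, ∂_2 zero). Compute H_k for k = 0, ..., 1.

H_0 ≅ Z,  H_1 ≅ Z^2.

H_0: b_0 = 5 − 0 − 4 = 1; torsion from ∂_1 factors > 1: none. So H_0 ≅ Z.
H_1: b_1 = 6 − 4 − 0 = 2; torsion from ∂_2 factors > 1: none. So H_1 ≅ Z^2.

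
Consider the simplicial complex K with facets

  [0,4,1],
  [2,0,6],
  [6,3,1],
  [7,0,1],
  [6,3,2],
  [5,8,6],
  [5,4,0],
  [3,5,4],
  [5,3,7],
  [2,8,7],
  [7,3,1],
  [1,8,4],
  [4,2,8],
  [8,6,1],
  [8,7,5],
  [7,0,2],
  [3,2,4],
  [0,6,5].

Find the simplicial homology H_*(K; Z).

H_0 ≅ Z,  H_1 ≅ Z^2,  H_2 ≅ Z.

Fix the vertex order 0 < 1 < 2 < 3 < 4 < 5 < 6 < 7 < 8 and write every simplex with vertices in increasing order. Then dim K = 2 and the simplices of K are:

  0-simplices (9): [0], [1], [2], [3], [4], [5], [6], [7], [8]
  1-simplices (27): (27 of them)
  2-simplices (18): [0,1,4], [0,1,7], [0,2,6], [0,2,7], [0,4,5], [0,5,6], [1,3,6], [1,3,7], [1,4,8], [1,6,8], [2,3,4], [2,3,6], [2,4,8], [2,7,8], [3,4,5], [3,5,7], [5,6,8], [5,7,8]

so the chain groups are C_0 ≅ Z^9, C_1 ≅ Z^27, C_2 ≅ Z^18.

The boundary map ∂_1: C_1 → C_0 sends each edge [p,q] (with p < q) to q − p. For instance
  ∂[0,5] = [5] − [0].
The 9×27 boundary matrix has rank 8 and Smith normal form diag(1,1,1,1,1,1,1,1).

The boundary map ∂_2: C_2 → C_1 sends each 2-simplex [p,q,r] to [q,r] − [p,r] + [p,q]. For instance
  ∂[3,5,7] = [5,7] − [3,7] + [3,5],
  ∂[5,7,8] = [7,8] − [5,8] + [5,7].
As a 27×18 matrix over Z this has rank 17, with invariant factors (1,1,1,1,1,1,1,1,1,1,1,1,1,1,1,1,1).

Computing H_k = (kernel of ∂_k) / (image of ∂_{k+1}):

  H_0: rank C_0 − rank ∂_1 = 9 − 8 = 1, and the invariant factors of ∂_1 are all 1, so H_0 ≅ Z.
  H_1: rank ker ∂_1 − rank ∂_2 = (27 − 8) − 17 = 2, and the invariant factors of ∂_2 are all 1, so H_1 ≅ Z^2.
  H_2: rank ker ∂_2 − rank ∂_3 = (18 − 17) − 0 = 1, and there is no ∂_3, so H_2 ≅ Z.

(K is a triangulation of the torus T^2.)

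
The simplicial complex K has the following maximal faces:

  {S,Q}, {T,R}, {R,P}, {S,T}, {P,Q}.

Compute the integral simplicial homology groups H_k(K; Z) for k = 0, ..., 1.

H_0 ≅ Z,  H_1 ≅ Z.

We work with the vertex ordering P < Q < R < S < T. The simplices of K, each written with vertices in increasing order, are:

  0-simplices (5): P, Q, R, S, T
  1-simplices (5): PQ, PR, QS, RT, ST

giving chain groups C_0 ≅ Z^5, C_1 ≅ Z^5.

∂_1: C_1 → C_0 is given by ∂[p,q] = [q] − [p]. For instance
  ∂PQ = Q − P.
This gives a 5×5 integer matrix of rank 4; reducing to Smith normal form yields diagonal entries (1,1,1,1).

Now H_k = ker ∂_k / im ∂_{k+1}, so:

  H_0: rank C_0 − rank ∂_1 = 5 − 4 = 1, and the invariant factors of ∂_1 are all 1, so H_0 = Z.
  H_1: rank ker ∂_1 − rank ∂_2 = (5 − 4) − 0 = 1, and there is no ∂_2, so H_1 = Z.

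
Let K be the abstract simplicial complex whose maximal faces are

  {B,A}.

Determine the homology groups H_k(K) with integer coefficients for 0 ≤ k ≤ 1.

Fix the vertex order A < B and write every simplex with vertices in increasing order. Then dim K = 1 and the simplices of K are:

  0-simplices (2): A, B
  1-simplices (1): AB

giving chain groups C_0 ≅ Z^2, C_1 ≅ Z^1.

∂_1: C_1 → C_0 sends each edge [p,q] (with p < q) to q − p.
The 2×1 boundary matrix has rank 1 and Smith normal form diag(1).

Computing H_k = (kernel of ∂_k) / (image of ∂_{k+1}):

  H_0: rank C_0 − rank ∂_1 = 2 − 1 = 1, and the invariant factors of ∂_1 are all 1, so H_0 ≅ Z.
  H_1: rank ker ∂_1 − rank ∂_2 = (1 − 1) − 0 = 0, and there is no ∂_2, so H_1 ≅ 0.

(K is a triangulation of the 1-simplex.)

H_0 ≅ Z,  H_1 = 0.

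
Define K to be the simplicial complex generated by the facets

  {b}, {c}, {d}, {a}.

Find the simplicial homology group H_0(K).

H_0 = Z^4.

Take the total order a < b < c < d on the vertex set. Then K (dimension 0) consists of the simplices:

  0-simplices (4): a, b, c, d

Hence C_0 ≅ Z^4.

Now H_k = ker ∂_k / im ∂_{k+1}, so:

  H_0: rank C_0 − rank ∂_1 = 4 − 0 = 4, and there is no ∂_1, so H_0 ≅ Z^4.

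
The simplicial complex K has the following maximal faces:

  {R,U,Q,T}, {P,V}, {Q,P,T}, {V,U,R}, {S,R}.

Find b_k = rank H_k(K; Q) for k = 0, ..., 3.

b_0 = 1, b_1 = 1, b_2 = 0, b_3 = 0.

Order the vertices as P < Q < R < S < T < U < V. Listing each simplex with vertices in this order, K has dimension 3 with simplices:

  0-simplices (7): P, Q, R, S, T, U, V
  1-simplices (12): PQ, PT, PV, QR, QT, QU, RS, RT, RU, RV, TU, UV
  2-simplices (6): PQT, QRT, QRU, QTU, RTU, RUV
  3-simplices (1): QRTU

giving chain groups C_0 ≅ Z^7, C_1 ≅ Z^12, C_2 ≅ Z^6, C_3 ≅ Z^1.

The boundary map ∂_1: C_1 → C_0 is given by ∂[p,q] = [q] − [p]. For instance
  ∂RV = V − R.
The resulting 7×12 matrix has rank 6, and its Smith normal form has invariant factors (1,1,1,1,1,1).

Boundary ∂_2: C_2 → C_1 maps a triangle to the signed sum of its edges. For instance
  ∂QRT = RT − QT + QR,
  ∂QRU = RU − QU + QR.
The 12×6 boundary matrix has rank 5 and Smith normal form diag(1,1,1,1,1).

Boundary ∂_3: C_3 → C_2 sends each 3-simplex σ to the alternating sum Σ_i (−1)^i (σ with its i-th vertex removed). For instance
  ∂QRTU = RTU − QTU + QRU − QRT.
As a 6×1 matrix over Z this has rank 1, with invariant factors (1).

Computing H_k = (kernel of ∂_k) / (image of ∂_{k+1}):

  H_0: rank C_0 − rank ∂_1 = 7 − 6 = 1, and the invariant factors of ∂_1 are all 1, so H_0 ≅ Z.
  H_1: rank ker ∂_1 − rank ∂_2 = (12 − 6) − 5 = 1, and the invariant factors of ∂_2 are all 1, so H_1 ≅ Z.
  H_2: rank ker ∂_2 − rank ∂_3 = (6 − 5) − 1 = 0, and the invariant factors of ∂_3 are all 1, so H_2 ≅ 0.
  H_3: rank ker ∂_3 − rank ∂_4 = (1 − 1) − 0 = 0, and there is no ∂_4, so H_3 ≅ 0.

As a check, the Euler characteristic is 7 − 12 + 6 − 1 = 0, which agrees with 1 − 1 + 0 − 0 = 0.

Hence the Betti numbers are b_0 = 1, b_1 = 1, b_2 = 0, b_3 = 0.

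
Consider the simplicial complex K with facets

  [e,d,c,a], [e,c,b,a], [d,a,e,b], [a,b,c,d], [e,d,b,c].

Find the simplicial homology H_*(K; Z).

H_0 = Z,  H_1 = 0,  H_2 = 0,  H_3 = Z.

We work with the vertex ordering a < b < c < d < e. The simplices of K, each written with vertices in increasing order, are:

  0-simplices (5): a, b, c, d, e
  1-simplices (10): ab, ac, ad, ae, bc, bd, be, cd, ce, de
  2-simplices (10): abc, abd, abe, acd, ace, ade, bcd, bce, bde, cde
  3-simplices (5): abcd, abce, abde, acde, bcde

so the chain groups are C_0 ≅ Z^5, C_1 ≅ Z^10, C_2 ≅ Z^10, C_3 ≅ Z^5.

Boundary ∂_1: C_1 → C_0 maps an edge to its endpoints' difference, ∂[p,q] = q − p. For instance
  ∂ce = e − c.
This gives a 5×10 integer matrix of rank 4; reducing to Smith normal form yields diagonal entries (1,1,1,1).

Boundary ∂_2: C_2 → C_1 maps a triangle to the signed sum of its edges. For instance
  ∂abe = be − ae + ab,
  ∂abc = bc − ac + ab.
The resulting 10×10 matrix has rank 6, and its Smith normal form has invariant factors (1,1,1,1,1,1).

∂_3: C_3 → C_2 sends each 3-simplex σ to the alternating sum Σ_i (−1)^i (σ with its i-th vertex removed). For instance
  ∂abcd = bcd − acd + abd − abc,
  ∂abce = bce − ace + abe − abc.
As a 10×5 matrix over Z this has rank 4, with invariant factors (1,1,1,1).

Computing H_k = (kernel of ∂_k) / (image of ∂_{k+1}):

  H_0: rank C_0 − rank ∂_1 = 5 − 4 = 1, and the invariant factors of ∂_1 are all 1, so H_0 = Z.
  H_1: rank ker ∂_1 − rank ∂_2 = (10 − 4) − 6 = 0, and the invariant factors of ∂_2 are all 1, so H_1 = 0.
  H_2: rank ker ∂_2 − rank ∂_3 = (10 − 6) − 4 = 0, and the invariant factors of ∂_3 are all 1, so H_2 = 0.
  H_3: rank ker ∂_3 − rank ∂_4 = (5 − 4) − 0 = 1, and there is no ∂_4, so H_3 = Z.

(K is a triangulation of the 3-sphere S^3.)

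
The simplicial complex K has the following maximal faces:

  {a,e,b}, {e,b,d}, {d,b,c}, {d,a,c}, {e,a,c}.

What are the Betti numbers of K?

We work with the vertex ordering a < b < c < d < e. The simplices of K, each written with vertices in increasing order, are:

  0-simplices (5): a, b, c, d, e
  1-simplices (10): ab, ac, ad, ae, bc, bd, be, cd, ce, de
  2-simplices (5): abe, acd, ace, bcd, bde

giving chain groups C_0 ≅ Z^5, C_1 ≅ Z^10, C_2 ≅ Z^5.

The boundary map ∂_1: C_1 → C_0 sends each edge [p,q] (with p < q) to q − p. For instance
  ∂bc = c − b.
The 5×10 boundary matrix has rank 4 and Smith normal form diag(1,1,1,1).

The boundary map ∂_2: C_2 → C_1 sends each 2-simplex [p,q,r] to [q,r] − [p,r] + [p,q]. For instance
  ∂abe = be − ae + ab,
  ∂bde = de − be + bd.
The 10×5 boundary matrix has rank 5 and Smith normal form diag(1,1,1,1,1).

Now H_k = ker ∂_k / im ∂_{k+1}, so:

  H_0: rank C_0 − rank ∂_1 = 5 − 4 = 1, and the invariant factors of ∂_1 are all 1, so H_0 = Z.
  H_1: rank ker ∂_1 − rank ∂_2 = (10 − 4) − 5 = 1, and the invariant factors of ∂_2 are all 1, so H_1 = Z.
  H_2: rank ker ∂_2 − rank ∂_3 = (5 − 5) − 0 = 0, and there is no ∂_3, so H_2 = 0.

Hence the Betti numbers are b_0 = 1, b_1 = 1, b_2 = 0.

b_0 = 1, b_1 = 1, b_2 = 0.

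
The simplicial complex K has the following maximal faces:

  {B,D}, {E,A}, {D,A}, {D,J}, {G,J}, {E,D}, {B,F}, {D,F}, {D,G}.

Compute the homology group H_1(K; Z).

We work with the vertex ordering A < B < D < E < F < G < J. The simplices of K, each written with vertices in increasing order, are:

  0-simplices (7): A, B, D, E, F, G, J
  1-simplices (9): AD, AE, BD, BF, DE, DF, DG, DJ, GJ

so the chain groups are C_0 ≅ Z^7, C_1 ≅ Z^9.

∂_1: C_1 → C_0 sends each edge [p,q] (with p < q) to q − p.
This gives a 7×9 integer matrix of rank 6; reducing to Smith normal form yields diagonal entries (1,1,1,1,1,1).

From H_k ≅ ker(∂_k) / im(∂_{k+1}) we obtain:

  H_1: rank ker ∂_1 − rank ∂_2 = (9 − 6) − 0 = 3, and there is no ∂_2, so H_1 = Z^3.

H_1 ≅ Z^3.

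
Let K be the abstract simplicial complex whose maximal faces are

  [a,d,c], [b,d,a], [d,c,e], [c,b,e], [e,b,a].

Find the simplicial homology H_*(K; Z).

Fix the vertex order a < b < c < d < e and write every simplex with vertices in increasing order. Then dim K = 2 and the simplices of K are:

  0-simplices (5): a, b, c, d, e
  1-simplices (10): ab, ac, ad, ae, bc, bd, be, cd, ce, de
  2-simplices (5): abd, abe, acd, bce, cde

Hence C_0 ≅ Z^5, C_1 ≅ Z^10, C_2 ≅ Z^5.

∂_1: C_1 → C_0 maps an edge to its endpoints' difference, ∂[p,q] = q − p. For instance
  ∂bd = d − b.
As a 5×10 matrix over Z this has rank 4, with invariant factors (1,1,1,1).

Boundary ∂_2: C_2 → C_1 sends each 2-simplex [p,q,r] to [q,r] − [p,r] + [p,q]. For instance
  ∂abd = bd − ad + ab,
  ∂cde = de − ce + cd.
This gives a 10×5 integer matrix of rank 5; reducing to Smith normal form yields diagonal entries (1,1,1,1,1).

Computing H_k = (kernel of ∂_k) / (image of ∂_{k+1}):

  H_0: rank C_0 − rank ∂_1 = 5 − 4 = 1, and the invariant factors of ∂_1 are all 1, so H_0 ≅ Z.
  H_1: rank ker ∂_1 − rank ∂_2 = (10 − 4) − 5 = 1, and the invariant factors of ∂_2 are all 1, so H_1 ≅ Z.
  H_2: rank ker ∂_2 − rank ∂_3 = (5 − 5) − 0 = 0, and there is no ∂_3, so H_2 ≅ 0.

(K is a triangulation of the Möbius band.)

H_0 = Z,  H_1 = Z,  H_2 = 0.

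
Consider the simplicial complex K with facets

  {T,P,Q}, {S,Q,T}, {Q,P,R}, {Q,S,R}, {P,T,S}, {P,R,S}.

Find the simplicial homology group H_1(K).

Fix the vertex order P < Q < R < S < T and write every simplex with vertices in increasing order. Then dim K = 2 and the simplices of K are:

  0-simplices (5): P, Q, R, S, T
  1-simplices (9): PQ, PR, PS, PT, QR, QS, QT, RS, ST
  2-simplices (6): PQR, PQT, PRS, PST, QRS, QST

giving chain groups C_0 ≅ Z^5, C_1 ≅ Z^9, C_2 ≅ Z^6.

The boundary map ∂_1: C_1 → C_0 maps an edge to its endpoints' difference, ∂[p,q] = q − p. For instance
  ∂RS = S − R.
As a 5×9 matrix over Z this has rank 4, with invariant factors (1,1,1,1).

∂_2: C_2 → C_1 sends each 2-simplex [p,q,r] to [q,r] − [p,r] + [p,q]. For instance
  ∂QST = ST − QT + QS,
  ∂PRS = RS − PS + PR.
This gives a 9×6 integer matrix of rank 5; reducing to Smith normal form yields diagonal entries (1,1,1,1,1).

From H_k ≅ ker(∂_k) / im(∂_{k+1}) we obtain:

  H_1: rank ker ∂_1 − rank ∂_2 = (9 − 4) − 5 = 0, and the invariant factors of ∂_2 are all 1, so H_1 ≅ 0.

(K is a triangulation of the 2-sphere S^2.)

H_1 ≅ 0.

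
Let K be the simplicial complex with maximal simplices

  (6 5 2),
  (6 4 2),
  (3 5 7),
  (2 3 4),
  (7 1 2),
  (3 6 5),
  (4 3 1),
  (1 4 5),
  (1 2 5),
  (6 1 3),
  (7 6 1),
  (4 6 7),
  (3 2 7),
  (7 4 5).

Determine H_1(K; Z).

H_1 ≅ Z^2.

K has 7 vertices, 21 edges, 14 triangles.
rank ∂_1 = 6, rank ∂_2 = 13 ⇒ b_1 = 21 − 6 − 13 = 2; all invariant factors of ∂_2 are 1 so no torsion. So H_1 = Z^2.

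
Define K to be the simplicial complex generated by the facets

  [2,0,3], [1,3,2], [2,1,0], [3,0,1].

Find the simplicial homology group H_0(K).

Fix the vertex order 0 < 1 < 2 < 3 and write every simplex with vertices in increasing order. Then dim K = 2 and the simplices of K are:

  0-simplices (4): [0], [1], [2], [3]
  1-simplices (6): [0,1], [0,2], [0,3], [1,2], [1,3], [2,3]
  2-simplices (4): [0,1,2], [0,1,3], [0,2,3], [1,2,3]

so the chain groups are C_0 ≅ Z^4, C_1 ≅ Z^6, C_2 ≅ Z^4.

∂_1: C_1 → C_0 is given by ∂[p,q] = [q] − [p]. For instance
  ∂[2,3] = [3] − [2].
This gives a 4×6 integer matrix of rank 3; reducing to Smith normal form yields diagonal entries (1,1,1).

Boundary ∂_2: C_2 → C_1 sends each 2-simplex [p,q,r] to [q,r] − [p,r] + [p,q]. For instance
  ∂[0,1,3] = [1,3] − [0,3] + [0,1],
  ∂[0,2,3] = [2,3] − [0,3] + [0,2].
This gives a 6×4 integer matrix of rank 3; reducing to Smith normal form yields diagonal entries (1,1,1).

Reading off H_k = ker ∂_k / im ∂_{k+1}:

  H_0: rank C_0 − rank ∂_1 = 4 − 3 = 1, and the invariant factors of ∂_1 are all 1, so H_0 = Z.

H_0 = Z.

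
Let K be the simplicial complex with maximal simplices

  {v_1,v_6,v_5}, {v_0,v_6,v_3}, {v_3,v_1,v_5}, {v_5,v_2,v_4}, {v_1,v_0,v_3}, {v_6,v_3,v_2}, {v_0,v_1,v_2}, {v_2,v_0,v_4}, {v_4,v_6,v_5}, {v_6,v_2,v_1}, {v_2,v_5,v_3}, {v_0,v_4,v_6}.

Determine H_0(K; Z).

H_0 ≅ Z.

We work with the vertex ordering v_0 < v_1 < v_2 < v_3 < v_4 < v_5 < v_6. The simplices of K, each written with vertices in increasing order, are:

  0-simplices (7): [v_0], [v_1], [v_2], [v_3], [v_4], [v_5], [v_6]
  1-simplices (18): (18 of them)
  2-simplices (12): (12 of them)

giving chain groups C_0 ≅ Z^7, C_1 ≅ Z^18, C_2 ≅ Z^12.

Boundary ∂_1: C_1 → C_0 sends each edge [p,q] (with p < q) to q − p. For instance
  ∂[v_2,v_4] = [v_4] − [v_2].
This gives a 7×18 integer matrix of rank 6; reducing to Smith normal form yields diagonal entries (1,1,1,1,1,1).

Boundary ∂_2: C_2 → C_1 sends each 2-simplex [p,q,r] to [q,r] − [p,r] + [p,q]. For instance
  ∂[v_1,v_3,v_5] = [v_3,v_5] − [v_1,v_5] + [v_1,v_3],
  ∂[v_0,v_1,v_2] = [v_1,v_2] − [v_0,v_2] + [v_0,v_1].
The 18×12 boundary matrix has rank 12 and Smith normal form diag(1,1,1,1,1,1,1,1,1,1,1,2).

Reading off H_k = ker ∂_k / im ∂_{k+1}:

  H_0: rank C_0 − rank ∂_1 = 7 − 6 = 1, and the invariant factors of ∂_1 are all 1, so H_0 ≅ Z.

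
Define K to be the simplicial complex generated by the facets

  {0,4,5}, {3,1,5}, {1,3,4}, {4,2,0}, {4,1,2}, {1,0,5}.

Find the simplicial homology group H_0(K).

Fix the vertex order 0 < 1 < 2 < 3 < 4 < 5 and write every simplex with vertices in increasing order. Then dim K = 2 and the simplices of K are:

  0-simplices (6): [0], [1], [2], [3], [4], [5]
  1-simplices (12): [0,1], [0,2], [0,4], [0,5], [1,2], [1,3], [1,4], [1,5], [2,4], [3,4], [3,5], [4,5]
  2-simplices (6): [0,1,5], [0,2,4], [0,4,5], [1,2,4], [1,3,4], [1,3,5]

giving chain groups C_0 ≅ Z^6, C_1 ≅ Z^12, C_2 ≅ Z^6.

The boundary map ∂_1: C_1 → C_0 maps an edge to its endpoints' difference, ∂[p,q] = q − p.
The resulting 6×12 matrix has rank 5, and its Smith normal form has invariant factors (1,1,1,1,1).

∂_2: C_2 → C_1 sends each 2-simplex [p,q,r] to [q,r] − [p,r] + [p,q]. For instance
  ∂[0,2,4] = [2,4] − [0,4] + [0,2],
  ∂[1,3,5] = [3,5] − [1,5] + [1,3].
This gives a 12×6 integer matrix of rank 6; reducing to Smith normal form yields diagonal entries (1,1,1,1,1,1).

From H_k ≅ ker(∂_k) / im(∂_{k+1}) we obtain:

  H_0: rank C_0 − rank ∂_1 = 6 − 5 = 1, and the invariant factors of ∂_1 are all 1, so H_0 ≅ Z.

(K is a triangulation of the cylinder S^1 x I.)

H_0 = Z.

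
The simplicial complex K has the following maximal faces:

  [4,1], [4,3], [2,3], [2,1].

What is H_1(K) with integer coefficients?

Order the vertices as 1 < 2 < 3 < 4. Listing each simplex with vertices in this order, K has dimension 1 with simplices:

  0-simplices (4): [1], [2], [3], [4]
  1-simplices (4): [1,2], [1,4], [2,3], [3,4]

Hence C_0 ≅ Z^4, C_1 ≅ Z^4.

∂_1: C_1 → C_0 is given by ∂[p,q] = [q] − [p]. For instance
  ∂[1,4] = [4] − [1].
As a 4×4 matrix over Z this has rank 3, with invariant factors (1,1,1).

From H_k ≅ ker(∂_k) / im(∂_{k+1}) we obtain:

  H_1: rank ker ∂_1 − rank ∂_2 = (4 − 3) − 0 = 1, and there is no ∂_2, so H_1 = Z.

H_1 = Z.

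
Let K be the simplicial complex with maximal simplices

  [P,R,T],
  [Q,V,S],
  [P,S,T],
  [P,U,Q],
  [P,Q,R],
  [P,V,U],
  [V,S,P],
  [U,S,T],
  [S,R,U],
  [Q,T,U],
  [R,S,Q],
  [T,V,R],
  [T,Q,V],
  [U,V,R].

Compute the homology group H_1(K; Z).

We work with the vertex ordering P < Q < R < S < T < U < V. The simplices of K, each written with vertices in increasing order, are:

  0-simplices (7): P, Q, R, S, T, U, V
  1-simplices (21): PQ, PR, PS, PT, PU, PV, QR, QS, QT, QU, QV, RS, RT, RU, RV, ST, SU, SV, TU, TV, UV
  2-simplices (14): PQR, PQU, PRT, PST, PSV, PUV, QRS, QSV, QTU, QTV, RSU, RTV, RUV, STU

Hence C_0 ≅ Z^7, C_1 ≅ Z^21, C_2 ≅ Z^14.

The boundary map ∂_1: C_1 → C_0 sends each edge [p,q] (with p < q) to q − p. For instance
  ∂QR = R − Q.
As a 7×21 matrix over Z this has rank 6, with invariant factors (1,1,1,1,1,1).

Boundary ∂_2: C_2 → C_1 maps a triangle to the signed sum of its edges. For instance
  ∂PQU = QU − PU + PQ,
  ∂STU = TU − SU + ST.
The 21×14 boundary matrix has rank 13 and Smith normal form diag(1,1,1,1,1,1,1,1,1,1,1,1,1).

Reading off H_k = ker ∂_k / im ∂_{k+1}:

  H_1: rank ker ∂_1 − rank ∂_2 = (21 − 6) − 13 = 2, and the invariant factors of ∂_2 are all 1, so H_1 ≅ Z^2.

(K is a triangulation of the torus T^2.)

H_1 ≅ Z^2.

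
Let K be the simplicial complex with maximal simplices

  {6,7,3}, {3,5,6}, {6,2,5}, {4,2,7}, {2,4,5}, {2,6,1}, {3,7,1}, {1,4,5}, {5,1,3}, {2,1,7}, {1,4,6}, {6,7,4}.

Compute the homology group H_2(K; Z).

Take the total order 1 < 2 < 3 < 4 < 5 < 6 < 7 on the vertex set. Then K (dimension 2) consists of the simplices:

  0-simplices (7): [1], [2], [3], [4], [5], [6], [7]
  1-simplices (18): [1,2], [1,3], [1,4], [1,5], [1,6], [1,7], [2,4], [2,5], [2,6], [2,7], [3,5], [3,6], [3,7], [4,5], [4,6], [4,7], [5,6], [6,7]
  2-simplices (12): [1,2,6], [1,2,7], [1,3,5], [1,3,7], [1,4,5], [1,4,6], [2,4,5], [2,4,7], [2,5,6], [3,5,6], [3,6,7], [4,6,7]

Hence C_0 ≅ Z^7, C_1 ≅ Z^18, C_2 ≅ Z^12.

Boundary ∂_1: C_1 → C_0 maps an edge to its endpoints' difference, ∂[p,q] = q − p. For instance
  ∂[2,7] = [7] − [2].
The resulting 7×18 matrix has rank 6, and its Smith normal form has invariant factors (1,1,1,1,1,1).

∂_2: C_2 → C_1 acts by ∂[p,q,r] = [q,r] − [p,r] + [p,q]. For instance
  ∂[3,5,6] = [5,6] − [3,6] + [3,5],
  ∂[1,4,6] = [4,6] − [1,6] + [1,4].
This gives a 18×12 integer matrix of rank 12; reducing to Smith normal form yields diagonal entries (1,1,1,1,1,1,1,1,1,1,1,2).

Computing H_k = (kernel of ∂_k) / (image of ∂_{k+1}):

  H_2: rank ker ∂_2 − rank ∂_3 = (12 − 12) − 0 = 0, and there is no ∂_3, so H_2 = 0.

(K is a triangulation of the real projective plane RP^2.)

H_2 ≅ 0.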